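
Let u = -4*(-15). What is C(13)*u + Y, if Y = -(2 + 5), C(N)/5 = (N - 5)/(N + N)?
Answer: 1109/13 ≈ 85.308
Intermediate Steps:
u = 60
C(N) = 5*(-5 + N)/(2*N) (C(N) = 5*((N - 5)/(N + N)) = 5*((-5 + N)/((2*N))) = 5*((-5 + N)*(1/(2*N))) = 5*((-5 + N)/(2*N)) = 5*(-5 + N)/(2*N))
Y = -7 (Y = -1*7 = -7)
C(13)*u + Y = ((5/2)*(-5 + 13)/13)*60 - 7 = ((5/2)*(1/13)*8)*60 - 7 = (20/13)*60 - 7 = 1200/13 - 7 = 1109/13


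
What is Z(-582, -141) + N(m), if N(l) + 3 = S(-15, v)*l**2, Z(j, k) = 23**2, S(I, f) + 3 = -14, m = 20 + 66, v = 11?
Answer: -125206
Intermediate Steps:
m = 86
S(I, f) = -17 (S(I, f) = -3 - 14 = -17)
Z(j, k) = 529
N(l) = -3 - 17*l**2
Z(-582, -141) + N(m) = 529 + (-3 - 17*86**2) = 529 + (-3 - 17*7396) = 529 + (-3 - 125732) = 529 - 125735 = -125206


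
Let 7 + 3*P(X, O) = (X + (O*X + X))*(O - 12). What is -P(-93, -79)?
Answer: 651658/3 ≈ 2.1722e+5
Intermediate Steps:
P(X, O) = -7/3 + (-12 + O)*(2*X + O*X)/3 (P(X, O) = -7/3 + ((X + (O*X + X))*(O - 12))/3 = -7/3 + ((X + (X + O*X))*(-12 + O))/3 = -7/3 + ((2*X + O*X)*(-12 + O))/3 = -7/3 + ((-12 + O)*(2*X + O*X))/3 = -7/3 + (-12 + O)*(2*X + O*X)/3)
-P(-93, -79) = -(-7/3 - 8*(-93) - 10/3*(-79)*(-93) + (⅓)*(-93)*(-79)²) = -(-7/3 + 744 - 24490 + (⅓)*(-93)*6241) = -(-7/3 + 744 - 24490 - 193471) = -1*(-651658/3) = 651658/3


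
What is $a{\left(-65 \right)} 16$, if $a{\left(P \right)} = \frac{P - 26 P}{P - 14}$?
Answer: $- \frac{26000}{79} \approx -329.11$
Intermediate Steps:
$a{\left(P \right)} = - \frac{25 P}{-14 + P}$ ($a{\left(P \right)} = \frac{\left(-25\right) P}{-14 + P} = - \frac{25 P}{-14 + P}$)
$a{\left(-65 \right)} 16 = \left(-25\right) \left(-65\right) \frac{1}{-14 - 65} \cdot 16 = \left(-25\right) \left(-65\right) \frac{1}{-79} \cdot 16 = \left(-25\right) \left(-65\right) \left(- \frac{1}{79}\right) 16 = \left(- \frac{1625}{79}\right) 16 = - \frac{26000}{79}$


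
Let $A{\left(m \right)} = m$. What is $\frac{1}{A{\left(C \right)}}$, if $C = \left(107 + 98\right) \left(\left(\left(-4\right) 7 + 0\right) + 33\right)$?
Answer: $\frac{1}{1025} \approx 0.00097561$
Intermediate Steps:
$C = 1025$ ($C = 205 \left(\left(-28 + 0\right) + 33\right) = 205 \left(-28 + 33\right) = 205 \cdot 5 = 1025$)
$\frac{1}{A{\left(C \right)}} = \frac{1}{1025}$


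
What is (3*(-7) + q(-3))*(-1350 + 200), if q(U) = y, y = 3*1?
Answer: 20700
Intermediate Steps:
y = 3
q(U) = 3
(3*(-7) + q(-3))*(-1350 + 200) = (3*(-7) + 3)*(-1350 + 200) = (-21 + 3)*(-1150) = -18*(-1150) = 20700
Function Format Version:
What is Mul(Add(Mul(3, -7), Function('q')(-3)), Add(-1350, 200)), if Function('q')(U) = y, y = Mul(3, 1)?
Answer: 20700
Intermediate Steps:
y = 3
Function('q')(U) = 3
Mul(Add(Mul(3, -7), Function('q')(-3)), Add(-1350, 200)) = Mul(Add(Mul(3, -7), 3), Add(-1350, 200)) = Mul(Add(-21, 3), -1150) = Mul(-18, -1150) = 20700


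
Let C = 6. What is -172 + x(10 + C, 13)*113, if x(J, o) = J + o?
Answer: 3105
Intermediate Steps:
-172 + x(10 + C, 13)*113 = -172 + ((10 + 6) + 13)*113 = -172 + (16 + 13)*113 = -172 + 29*113 = -172 + 3277 = 3105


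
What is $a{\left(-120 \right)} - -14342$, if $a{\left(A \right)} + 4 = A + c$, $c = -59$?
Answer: $14159$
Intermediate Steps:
$a{\left(A \right)} = -63 + A$ ($a{\left(A \right)} = -4 + \left(A - 59\right) = -4 + \left(-59 + A\right) = -63 + A$)
$a{\left(-120 \right)} - -14342 = \left(-63 - 120\right) - -14342 = -183 + 14342 = 14159$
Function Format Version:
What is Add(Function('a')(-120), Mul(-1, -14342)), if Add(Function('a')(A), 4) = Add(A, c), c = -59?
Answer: 14159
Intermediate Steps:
Function('a')(A) = Add(-63, A) (Function('a')(A) = Add(-4, Add(A, -59)) = Add(-4, Add(-59, A)) = Add(-63, A))
Add(Function('a')(-120), Mul(-1, -14342)) = Add(Add(-63, -120), Mul(-1, -14342)) = Add(-183, 14342) = 14159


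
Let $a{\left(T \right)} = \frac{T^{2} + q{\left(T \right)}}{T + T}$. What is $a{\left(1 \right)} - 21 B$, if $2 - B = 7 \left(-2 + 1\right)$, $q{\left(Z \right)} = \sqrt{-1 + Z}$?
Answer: $- \frac{377}{2} \approx -188.5$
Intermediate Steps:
$a{\left(T \right)} = \frac{T^{2} + \sqrt{-1 + T}}{2 T}$ ($a{\left(T \right)} = \frac{T^{2} + \sqrt{-1 + T}}{T + T} = \frac{T^{2} + \sqrt{-1 + T}}{2 T}$)
$B = 9$ ($B = 2 - 7 \left(-2 + 1\right) = 2 - 7 \left(-1\right) = 2 - -7 = 2 + 7 = 9$)
$a{\left(1 \right)} - 21 B = \frac{1^{2} + \sqrt{-1 + 1}}{2 \cdot 1} - 189 = \frac{1}{2} \cdot 1 \left(1 + \sqrt{0}\right) - 189 = \frac{1}{2} \cdot 1 \left(1 + 0\right) - 189 = \frac{1}{2} \cdot 1 \cdot 1 - 189 = \frac{1}{2} - 189 = - \frac{377}{2}$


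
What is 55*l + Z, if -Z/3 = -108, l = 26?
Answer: 1754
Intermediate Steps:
Z = 324 (Z = -3*(-108) = 324)
55*l + Z = 55*26 + 324 = 1430 + 324 = 1754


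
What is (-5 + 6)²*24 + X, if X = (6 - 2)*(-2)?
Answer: 16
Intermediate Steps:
X = -8 (X = 4*(-2) = -8)
(-5 + 6)²*24 + X = (-5 + 6)²*24 - 8 = 1²*24 - 8 = 1*24 - 8 = 24 - 8 = 16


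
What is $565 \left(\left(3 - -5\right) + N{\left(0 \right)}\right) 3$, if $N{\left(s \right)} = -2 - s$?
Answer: $10170$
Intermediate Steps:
$565 \left(\left(3 - -5\right) + N{\left(0 \right)}\right) 3 = 565 \left(\left(3 - -5\right) - 2\right) 3 = 565 \left(\left(3 + 5\right) + \left(-2 + 0\right)\right) 3 = 565 \left(8 - 2\right) 3 = 565 \cdot 6 \cdot 3 = 565 \cdot 18 = 10170$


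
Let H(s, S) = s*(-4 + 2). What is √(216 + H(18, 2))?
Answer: 6*√5 ≈ 13.416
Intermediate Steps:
H(s, S) = -2*s (H(s, S) = s*(-2) = -2*s)
√(216 + H(18, 2)) = √(216 - 2*18) = √(216 - 36) = √180 = 6*√5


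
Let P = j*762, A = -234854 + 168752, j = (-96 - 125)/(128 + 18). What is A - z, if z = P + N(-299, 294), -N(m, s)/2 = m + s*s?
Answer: 7834757/73 ≈ 1.0733e+5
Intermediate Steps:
j = -221/146 ≈ -1.5137
A = -66102
N(m, s) = -2*m - 2*s² (N(m, s) = -2*(m + s*s) = -2*(m + s²) = -2*m - 2*s²)
P = -84201/73 (P = -221/146*762 = -84201/73 ≈ -1153.4)
z = -12660203/73 (z = -84201/73 + (-2*(-299) - 2*294²) = -84201/73 + (598 - 2*86436) = -84201/73 + (598 - 172872) = -84201/73 - 172274 = -12660203/73 ≈ -1.7343e+5)
A - z = -66102 - 1*(-12660203/73) = -66102 + 12660203/73 = 7834757/73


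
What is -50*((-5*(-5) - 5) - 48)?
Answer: 1400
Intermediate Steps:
-50*((-5*(-5) - 5) - 48) = -50*((25 - 5) - 48) = -50*(20 - 48) = -50*(-28) = 1400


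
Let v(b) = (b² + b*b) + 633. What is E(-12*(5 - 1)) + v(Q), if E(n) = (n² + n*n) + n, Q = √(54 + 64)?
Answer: 5429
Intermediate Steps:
Q = √118 ≈ 10.863
v(b) = 633 + 2*b² (v(b) = (b² + b²) + 633 = 2*b² + 633 = 633 + 2*b²)
E(n) = n + 2*n² (E(n) = (n² + n²) + n = 2*n² + n = n + 2*n²)
E(-12*(5 - 1)) + v(Q) = (-12*(5 - 1))*(1 + 2*(-12*(5 - 1))) + (633 + 2*(√118)²) = (-12*4)*(1 + 2*(-12*4)) + (633 + 2*118) = -48*(1 + 2*(-48)) + (633 + 236) = -48*(1 - 96) + 869 = -48*(-95) + 869 = 4560 + 869 = 5429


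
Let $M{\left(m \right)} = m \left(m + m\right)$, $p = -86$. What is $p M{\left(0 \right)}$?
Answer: $0$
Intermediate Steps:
$M{\left(m \right)} = 2 m^{2}$ ($M{\left(m \right)} = m 2 m = 2 m^{2}$)
$p M{\left(0 \right)} = - 86 \cdot 2 \cdot 0^{2} = - 86 \cdot 2 \cdot 0 = \left(-86\right) 0 = 0$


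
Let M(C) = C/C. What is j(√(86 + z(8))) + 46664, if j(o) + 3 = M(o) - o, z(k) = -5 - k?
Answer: 46662 - √73 ≈ 46653.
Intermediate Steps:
M(C) = 1
j(o) = -2 - o (j(o) = -3 + (1 - o) = -2 - o)
j(√(86 + z(8))) + 46664 = (-2 - √(86 + (-5 - 1*8))) + 46664 = (-2 - √(86 + (-5 - 8))) + 46664 = (-2 - √(86 - 13)) + 46664 = (-2 - √73) + 46664 = 46662 - √73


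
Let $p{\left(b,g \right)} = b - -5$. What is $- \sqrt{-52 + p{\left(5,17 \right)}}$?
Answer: $- i \sqrt{42} \approx - 6.4807 i$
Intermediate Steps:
$p{\left(b,g \right)} = 5 + b$ ($p{\left(b,g \right)} = b + 5 = 5 + b$)
$- \sqrt{-52 + p{\left(5,17 \right)}} = - \sqrt{-52 + \left(5 + 5\right)} = - \sqrt{-52 + 10} = - \sqrt{-42} = - i \sqrt{42}$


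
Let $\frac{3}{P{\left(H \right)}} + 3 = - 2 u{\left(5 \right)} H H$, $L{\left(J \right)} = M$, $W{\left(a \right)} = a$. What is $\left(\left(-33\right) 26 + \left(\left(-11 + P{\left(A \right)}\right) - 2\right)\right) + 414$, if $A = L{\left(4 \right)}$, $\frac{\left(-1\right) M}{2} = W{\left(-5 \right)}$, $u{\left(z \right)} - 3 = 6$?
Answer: $- \frac{274658}{601} \approx -457.0$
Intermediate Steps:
$u{\left(z \right)} = 9$ ($u{\left(z \right)} = 3 + 6 = 9$)
$M = 10$ ($M = \left(-2\right) \left(-5\right) = 10$)
$L{\left(J \right)} = 10$
$A = 10$
$P{\left(H \right)} = \frac{3}{-3 - 18 H^{2}}$ ($P{\left(H \right)} = \frac{3}{-3 + \left(-2\right) 9 H H} = \frac{3}{-3 + - 18 H H} = \frac{3}{-3 - 18 H^{2}}$)
$\left(\left(-33\right) 26 + \left(\left(-11 + P{\left(A \right)}\right) - 2\right)\right) + 414 = \left(\left(-33\right) 26 - \left(13 + \frac{1}{1 + 6 \cdot 10^{2}}\right)\right) + 414 = \left(-858 - \left(13 + \frac{1}{1 + 6 \cdot 100}\right)\right) + 414 = \left(-858 - \left(13 + \frac{1}{1 + 600}\right)\right) + 414 = \left(-858 - \frac{7814}{601}\right) + 414 = - \frac{523472}{601} + 414 = - \frac{274658}{601}$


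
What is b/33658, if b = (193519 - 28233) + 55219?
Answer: 220505/33658 ≈ 6.5513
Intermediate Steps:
b = 220505 (b = 165286 + 55219 = 220505)
b/33658 = 220505/33658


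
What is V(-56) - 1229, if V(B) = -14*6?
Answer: -1313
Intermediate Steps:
V(B) = -84
V(-56) - 1229 = -84 - 1229 = -1313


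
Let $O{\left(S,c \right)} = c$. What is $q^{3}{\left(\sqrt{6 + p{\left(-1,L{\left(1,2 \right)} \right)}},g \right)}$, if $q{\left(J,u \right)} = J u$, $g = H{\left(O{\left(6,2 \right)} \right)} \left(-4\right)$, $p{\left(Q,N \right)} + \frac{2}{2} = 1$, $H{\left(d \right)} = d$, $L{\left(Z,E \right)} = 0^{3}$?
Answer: $- 3072 \sqrt{6} \approx -7524.8$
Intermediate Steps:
$L{\left(Z,E \right)} = 0$
$p{\left(Q,N \right)} = 0$ ($p{\left(Q,N \right)} = -1 + 1 = 0$)
$g = -8$ ($g = 2 \left(-4\right) = -8$)
$q^{3}{\left(\sqrt{6 + p{\left(-1,L{\left(1,2 \right)} \right)}},g \right)} = \left(\sqrt{6 + 0} \left(-8\right)\right)^{3} = \left(\sqrt{6} \left(-8\right)\right)^{3} = \left(- 8 \sqrt{6}\right)^{3} = - 3072 \sqrt{6}$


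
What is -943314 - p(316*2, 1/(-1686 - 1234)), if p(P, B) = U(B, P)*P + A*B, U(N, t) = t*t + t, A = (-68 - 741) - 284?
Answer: -741033822613/2920 ≈ -2.5378e+8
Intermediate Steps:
A = -1093 (A = -809 - 284 = -1093)
U(N, t) = t + t² (U(N, t) = t² + t = t + t²)
p(P, B) = -1093*B + P²*(1 + P) (p(P, B) = (P*(1 + P))*P - 1093*B = P²*(1 + P) - 1093*B = -1093*B + P²*(1 + P))
-943314 - p(316*2, 1/(-1686 - 1234)) = -943314 - (-1093/(-1686 - 1234) + (316*2)²*(1 + 316*2)) = -943314 - (-1093/(-2920) + 632²*(1 + 632)) = -943314 - (-1093*(-1/2920) + 399424*633) = -943314 - (1093/2920 + 252835392) = -943314 - 1*738279345733/2920 = -943314 - 738279345733/2920 = -741033822613/2920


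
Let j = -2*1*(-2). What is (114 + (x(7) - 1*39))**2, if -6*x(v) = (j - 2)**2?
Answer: 49729/9 ≈ 5525.4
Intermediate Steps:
j = 4 (j = -2*(-2) = 4)
x(v) = -2/3 (x(v) = -(4 - 2)**2/6 = -1/6*2**2 = -1/6*4 = -2/3)
(114 + (x(7) - 1*39))**2 = (114 + (-2/3 - 1*39))**2 = (114 + (-2/3 - 39))**2 = (114 - 119/3)**2 = (223/3)**2 = 49729/9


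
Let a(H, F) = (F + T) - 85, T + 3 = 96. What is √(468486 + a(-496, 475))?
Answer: √468969 ≈ 684.81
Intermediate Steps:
T = 93 (T = -3 + 96 = 93)
a(H, F) = 8 + F (a(H, F) = (F + 93) - 85 = (93 + F) - 85 = 8 + F)
√(468486 + a(-496, 475)) = √(468486 + (8 + 475)) = √(468486 + 483) = √468969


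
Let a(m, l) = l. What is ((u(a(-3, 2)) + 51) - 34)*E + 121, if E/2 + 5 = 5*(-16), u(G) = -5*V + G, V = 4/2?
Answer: -1409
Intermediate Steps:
V = 2 (V = 4*(1/2) = 2)
u(G) = -10 + G (u(G) = -5*2 + G = -10 + G)
E = -170 (E = -10 + 2*(5*(-16)) = -10 + 2*(-80) = -10 - 160 = -170)
((u(a(-3, 2)) + 51) - 34)*E + 121 = (((-10 + 2) + 51) - 34)*(-170) + 121 = ((-8 + 51) - 34)*(-170) + 121 = (43 - 34)*(-170) + 121 = 9*(-170) + 121 = -1530 + 121 = -1409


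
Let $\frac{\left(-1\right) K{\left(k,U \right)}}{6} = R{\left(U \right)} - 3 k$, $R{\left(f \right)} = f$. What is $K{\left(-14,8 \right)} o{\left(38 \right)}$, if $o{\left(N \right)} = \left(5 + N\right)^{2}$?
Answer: $-554700$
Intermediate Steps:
$K{\left(k,U \right)} = - 6 U + 18 k$ ($K{\left(k,U \right)} = - 6 \left(U - 3 k\right) = - 6 U + 18 k$)
$K{\left(-14,8 \right)} o{\left(38 \right)} = \left(\left(-6\right) 8 + 18 \left(-14\right)\right) \left(5 + 38\right)^{2} = \left(-48 - 252\right) 43^{2} = \left(-300\right) 1849 = -554700$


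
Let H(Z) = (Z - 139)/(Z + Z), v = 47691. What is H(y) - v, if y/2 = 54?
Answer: -10301287/216 ≈ -47691.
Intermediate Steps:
y = 108 (y = 2*54 = 108)
H(Z) = (-139 + Z)/(2*Z) (H(Z) = (-139 + Z)/((2*Z)) = (-139 + Z)*(1/(2*Z)) = (-139 + Z)/(2*Z))
H(y) - v = (1/2)*(-139 + 108)/108 - 1*47691 = (1/2)*(1/108)*(-31) - 47691 = -31/216 - 47691 = -10301287/216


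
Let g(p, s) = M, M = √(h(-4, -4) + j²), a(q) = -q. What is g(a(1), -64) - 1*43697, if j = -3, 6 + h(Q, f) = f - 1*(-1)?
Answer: -43697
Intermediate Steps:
h(Q, f) = -5 + f (h(Q, f) = -6 + (f - 1*(-1)) = -6 + (f + 1) = -6 + (1 + f) = -5 + f)
M = 0 (M = √((-5 - 4) + (-3)²) = √(-9 + 9) = √0 = 0)
g(p, s) = 0
g(a(1), -64) - 1*43697 = 0 - 1*43697 = 0 - 43697 = -43697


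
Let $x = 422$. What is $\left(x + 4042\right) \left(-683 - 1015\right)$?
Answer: $-7579872$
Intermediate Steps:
$\left(x + 4042\right) \left(-683 - 1015\right) = \left(422 + 4042\right) \left(-683 - 1015\right) = 4464 \left(-1698\right) = -7579872$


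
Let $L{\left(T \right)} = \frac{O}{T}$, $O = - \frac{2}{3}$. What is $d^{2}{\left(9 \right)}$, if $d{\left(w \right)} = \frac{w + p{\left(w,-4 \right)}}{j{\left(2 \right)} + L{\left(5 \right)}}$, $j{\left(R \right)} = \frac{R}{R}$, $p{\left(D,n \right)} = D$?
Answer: $\frac{72900}{169} \approx 431.36$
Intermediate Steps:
$O = - \frac{2}{3}$ ($O = \left(-2\right) \frac{1}{3} = - \frac{2}{3} \approx -0.66667$)
$L{\left(T \right)} = - \frac{2}{3 T}$
$j{\left(R \right)} = 1$
$d{\left(w \right)} = \frac{30 w}{13}$ ($d{\left(w \right)} = \frac{w + w}{1 - \frac{2}{3 \cdot 5}} = \frac{2 w}{1 - \frac{2}{15}} = \frac{2 w}{\frac{13}{15}} = 2 w \frac{15}{13} = \frac{30 w}{13}$)
$d^{2}{\left(9 \right)} = \left(\frac{30}{13} \cdot 9\right)^{2} = \left(\frac{270}{13}\right)^{2} = \frac{72900}{169}$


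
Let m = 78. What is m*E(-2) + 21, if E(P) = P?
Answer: -135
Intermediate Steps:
m*E(-2) + 21 = 78*(-2) + 21 = -156 + 21 = -135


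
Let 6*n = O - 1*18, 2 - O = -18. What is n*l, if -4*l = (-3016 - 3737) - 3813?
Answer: 1761/2 ≈ 880.50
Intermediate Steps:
O = 20 (O = 2 - 1*(-18) = 2 + 18 = 20)
n = ⅓ (n = (20 - 1*18)/6 = (20 - 18)/6 = (⅙)*2 = ⅓ ≈ 0.33333)
l = 5283/2 (l = -((-3016 - 3737) - 3813)/4 = -(-6753 - 3813)/4 = -¼*(-10566) = 5283/2 ≈ 2641.5)
n*l = (⅓)*(5283/2) = 1761/2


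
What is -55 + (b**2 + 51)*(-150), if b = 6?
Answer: -13105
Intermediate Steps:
-55 + (b**2 + 51)*(-150) = -55 + (6**2 + 51)*(-150) = -55 + (36 + 51)*(-150) = -55 + 87*(-150) = -55 - 13050 = -13105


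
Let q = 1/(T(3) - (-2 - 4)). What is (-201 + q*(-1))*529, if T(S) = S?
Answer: -957490/9 ≈ -1.0639e+5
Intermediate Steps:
q = ⅑ (q = 1/(3 - (-2 - 4)) = 1/(3 - 1*(-6)) = 1/(3 + 6) = 1/9 = ⅑ ≈ 0.11111)
(-201 + q*(-1))*529 = (-201 + (⅑)*(-1))*529 = (-201 - ⅑)*529 = -1810/9*529 = -957490/9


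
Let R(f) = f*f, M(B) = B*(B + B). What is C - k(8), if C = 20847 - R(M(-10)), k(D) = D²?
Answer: -19217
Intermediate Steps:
M(B) = 2*B² (M(B) = B*(2*B) = 2*B²)
R(f) = f²
C = -19153 (C = 20847 - (2*(-10)²)² = 20847 - (2*100)² = 20847 - 1*200² = 20847 - 1*40000 = 20847 - 40000 = -19153)
C - k(8) = -19153 - 1*8² = -19153 - 1*64 = -19153 - 64 = -19217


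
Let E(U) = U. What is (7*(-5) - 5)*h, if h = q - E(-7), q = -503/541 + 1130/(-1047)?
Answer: -113080720/566427 ≈ -199.64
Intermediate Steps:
q = -1137971/566427 (q = -503*1/541 + 1130*(-1/1047) = -503/541 - 1130/1047 = -1137971/566427 ≈ -2.0090)
h = 2827018/566427 (h = -1137971/566427 - 1*(-7) = -1137971/566427 + 7 = 2827018/566427 ≈ 4.9910)
(7*(-5) - 5)*h = (7*(-5) - 5)*(2827018/566427) = (-35 - 5)*(2827018/566427) = -40*2827018/566427 = -113080720/566427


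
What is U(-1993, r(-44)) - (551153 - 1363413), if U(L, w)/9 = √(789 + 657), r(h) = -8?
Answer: 812260 + 9*√1446 ≈ 8.1260e+5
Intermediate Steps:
U(L, w) = 9*√1446 (U(L, w) = 9*√(789 + 657) = 9*√1446)
U(-1993, r(-44)) - (551153 - 1363413) = 9*√1446 - (551153 - 1363413) = 9*√1446 - 1*(-812260) = 9*√1446 + 812260 = 812260 + 9*√1446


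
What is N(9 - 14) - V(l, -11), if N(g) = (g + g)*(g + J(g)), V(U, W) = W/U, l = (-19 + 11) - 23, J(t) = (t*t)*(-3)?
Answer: 24789/31 ≈ 799.65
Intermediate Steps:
J(t) = -3*t² (J(t) = t²*(-3) = -3*t²)
l = -31 (l = -8 - 23 = -31)
N(g) = 2*g*(g - 3*g²) (N(g) = (g + g)*(g - 3*g²) = (2*g)*(g - 3*g²) = 2*g*(g - 3*g²))
N(9 - 14) - V(l, -11) = (9 - 14)²*(2 - 6*(9 - 14)) - (-11)/(-31) = (-5)²*(2 - 6*(-5)) - (-11)*(-1)/31 = 25*(2 + 30) - 1*11/31 = 25*32 - 11/31 = 800 - 11/31 = 24789/31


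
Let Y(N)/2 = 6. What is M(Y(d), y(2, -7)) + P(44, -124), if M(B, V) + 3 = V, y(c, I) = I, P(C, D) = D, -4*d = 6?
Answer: -134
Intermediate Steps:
d = -3/2 (d = -1/4*6 = -3/2 ≈ -1.5000)
Y(N) = 12 (Y(N) = 2*6 = 12)
M(B, V) = -3 + V
M(Y(d), y(2, -7)) + P(44, -124) = (-3 - 7) - 124 = -10 - 124 = -134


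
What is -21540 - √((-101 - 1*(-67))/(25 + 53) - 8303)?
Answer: -21540 - I*√12629526/39 ≈ -21540.0 - 91.123*I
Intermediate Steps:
-21540 - √((-101 - 1*(-67))/(25 + 53) - 8303) = -21540 - √((-101 + 67)/78 - 8303) = -21540 - √(-34*1/78 - 8303) = -21540 - √(-17/39 - 8303) = -21540 - √(-323834/39) = -21540 - I*√12629526/39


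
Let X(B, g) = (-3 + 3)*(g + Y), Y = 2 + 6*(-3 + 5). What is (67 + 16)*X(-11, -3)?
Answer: 0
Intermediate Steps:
Y = 14 (Y = 2 + 6*2 = 2 + 12 = 14)
X(B, g) = 0 (X(B, g) = (-3 + 3)*(g + 14) = 0*(14 + g) = 0)
(67 + 16)*X(-11, -3) = (67 + 16)*0 = 83*0 = 0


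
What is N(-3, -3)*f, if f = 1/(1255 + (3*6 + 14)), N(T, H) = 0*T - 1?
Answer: -1/1287 ≈ -0.00077700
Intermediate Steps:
N(T, H) = -1 (N(T, H) = 0 - 1 = -1)
f = 1/1287 (f = 1/(1255 + (18 + 14)) = 1/(1255 + 32) = 1/1287 ≈ 0.00077700)
N(-3, -3)*f = -1*1/1287 = -1/1287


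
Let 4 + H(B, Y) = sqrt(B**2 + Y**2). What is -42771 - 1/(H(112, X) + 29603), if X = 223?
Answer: -37469043910687/876038528 + sqrt(62273)/876038528 ≈ -42771.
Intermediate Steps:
H(B, Y) = -4 + sqrt(B**2 + Y**2)
-42771 - 1/(H(112, X) + 29603) = -42771 - 1/((-4 + sqrt(112**2 + 223**2)) + 29603) = -42771 - 1/((-4 + sqrt(12544 + 49729)) + 29603) = -42771 - 1/((-4 + sqrt(62273)) + 29603) = -42771 - 1/(29599 + sqrt(62273))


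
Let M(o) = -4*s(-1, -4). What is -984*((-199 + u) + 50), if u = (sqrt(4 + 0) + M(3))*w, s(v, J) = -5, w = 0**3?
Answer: 146616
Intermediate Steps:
w = 0
M(o) = 20 (M(o) = -4*(-5) = 20)
u = 0 (u = (sqrt(4 + 0) + 20)*0 = (sqrt(4) + 20)*0 = (2 + 20)*0 = 22*0 = 0)
-984*((-199 + u) + 50) = -984*((-199 + 0) + 50) = -984*(-199 + 50) = -984*(-149) = 146616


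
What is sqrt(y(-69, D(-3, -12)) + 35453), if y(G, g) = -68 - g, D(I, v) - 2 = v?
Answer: sqrt(35395) ≈ 188.14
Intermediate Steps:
D(I, v) = 2 + v
sqrt(y(-69, D(-3, -12)) + 35453) = sqrt((-68 - (2 - 12)) + 35453) = sqrt((-68 - 1*(-10)) + 35453) = sqrt((-68 + 10) + 35453) = sqrt(-58 + 35453) = sqrt(35395)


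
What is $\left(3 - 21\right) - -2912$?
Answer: $2894$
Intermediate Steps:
$\left(3 - 21\right) - -2912 = \left(3 - 21\right) + 2912 = -18 + 2912 = 2894$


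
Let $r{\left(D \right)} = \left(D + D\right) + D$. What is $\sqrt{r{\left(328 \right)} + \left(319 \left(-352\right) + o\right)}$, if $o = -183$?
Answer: $i \sqrt{111487} \approx 333.9 i$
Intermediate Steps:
$r{\left(D \right)} = 3 D$ ($r{\left(D \right)} = 2 D + D = 3 D$)
$\sqrt{r{\left(328 \right)} + \left(319 \left(-352\right) + o\right)} = \sqrt{3 \cdot 328 + \left(319 \left(-352\right) - 183\right)} = \sqrt{984 - 112471} = \sqrt{-111487} = i \sqrt{111487}$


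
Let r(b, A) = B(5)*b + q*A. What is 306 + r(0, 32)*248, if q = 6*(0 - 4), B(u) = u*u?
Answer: -190158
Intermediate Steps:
B(u) = u²
q = -24 (q = 6*(-4) = -24)
r(b, A) = -24*A + 25*b (r(b, A) = 5²*b - 24*A = 25*b - 24*A = -24*A + 25*b)
306 + r(0, 32)*248 = 306 + (-24*32 + 25*0)*248 = 306 + (-768 + 0)*248 = 306 - 768*248 = 306 - 190464 = -190158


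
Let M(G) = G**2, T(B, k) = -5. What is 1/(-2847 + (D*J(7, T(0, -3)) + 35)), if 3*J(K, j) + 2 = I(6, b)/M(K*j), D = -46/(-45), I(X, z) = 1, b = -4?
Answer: -165375/465147154 ≈ -0.00035553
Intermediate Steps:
D = 46/45 (D = -46*(-1/45) = 46/45 ≈ 1.0222)
J(K, j) = -2/3 + 1/(3*K**2*j**2) (J(K, j) = -2/3 + (1/(K*j)**2)/3 = -2/3 + (1/(K**2*j**2))/3 = -2/3 + 1/(3*K**2*j**2))
1/(-2847 + (D*J(7, T(0, -3)) + 35)) = 1/(-2847 + (46*(-2/3 + (1/3)/(7**2*(-5)**2))/45 + 35)) = 1/(-2847 + (46*(-2/3 + (1/3)*(1/49)*(1/25))/45 + 35)) = 1/(-2847 + (46*(-2/3 + 1/3675)/45 + 35)) = 1/(-2847 + ((46/45)*(-2449/3675) + 35)) = 1/(-2847 + (-112654/165375 + 35)) = 1/(-2847 + 5675471/165375) = 1/(-465147154/165375) = -165375/465147154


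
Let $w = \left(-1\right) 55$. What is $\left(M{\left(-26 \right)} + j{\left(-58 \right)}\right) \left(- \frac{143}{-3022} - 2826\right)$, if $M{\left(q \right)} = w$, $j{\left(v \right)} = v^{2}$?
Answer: $- \frac{28258955961}{3022} \approx -9.3511 \cdot 10^{6}$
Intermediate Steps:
$w = -55$
$M{\left(q \right)} = -55$
$\left(M{\left(-26 \right)} + j{\left(-58 \right)}\right) \left(- \frac{143}{-3022} - 2826\right) = \left(-55 + \left(-58\right)^{2}\right) \left(- \frac{143}{-3022} - 2826\right) = \left(-55 + 3364\right) \left(\left(-143\right) \left(- \frac{1}{3022}\right) - 2826\right) = 3309 \left(\frac{143}{3022} - 2826\right) = 3309 \left(- \frac{8540029}{3022}\right) = - \frac{28258955961}{3022}$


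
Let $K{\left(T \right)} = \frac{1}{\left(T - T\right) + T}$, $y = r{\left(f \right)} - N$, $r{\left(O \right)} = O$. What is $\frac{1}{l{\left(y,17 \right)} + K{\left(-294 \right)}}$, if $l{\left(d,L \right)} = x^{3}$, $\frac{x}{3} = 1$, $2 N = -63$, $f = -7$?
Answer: $\frac{294}{7937} \approx 0.037042$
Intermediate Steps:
$N = - \frac{63}{2}$ ($N = \frac{1}{2} \left(-63\right) = - \frac{63}{2} \approx -31.5$)
$x = 3$ ($x = 3 \cdot 1 = 3$)
$y = \frac{49}{2}$ ($y = -7 - - \frac{63}{2} = -7 + \frac{63}{2} = \frac{49}{2} \approx 24.5$)
$l{\left(d,L \right)} = 27$ ($l{\left(d,L \right)} = 3^{3} = 27$)
$K{\left(T \right)} = \frac{1}{T}$ ($K{\left(T \right)} = \frac{1}{0 + T} = \frac{1}{T}$)
$\frac{1}{l{\left(y,17 \right)} + K{\left(-294 \right)}} = \frac{1}{27 + \frac{1}{-294}} = \frac{1}{27 - \frac{1}{294}} = \frac{1}{\frac{7937}{294}} = \frac{294}{7937}$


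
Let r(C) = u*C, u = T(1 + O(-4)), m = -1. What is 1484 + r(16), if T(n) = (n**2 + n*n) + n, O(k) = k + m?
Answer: 1932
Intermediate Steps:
O(k) = -1 + k (O(k) = k - 1 = -1 + k)
T(n) = n + 2*n**2 (T(n) = (n**2 + n**2) + n = 2*n**2 + n = n + 2*n**2)
u = 28 (u = (1 + (-1 - 4))*(1 + 2*(1 + (-1 - 4))) = (1 - 5)*(1 + 2*(1 - 5)) = -4*(1 + 2*(-4)) = -4*(1 - 8) = -4*(-7) = 28)
r(C) = 28*C
1484 + r(16) = 1484 + 28*16 = 1484 + 448 = 1932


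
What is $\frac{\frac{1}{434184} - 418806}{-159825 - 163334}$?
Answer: $\frac{181838864303}{140310467256} \approx 1.296$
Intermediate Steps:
$\frac{\frac{1}{434184} - 418806}{-159825 - 163334} = \frac{\frac{1}{434184} - 418806}{-323159} = \left(- \frac{181838864303}{434184}\right) \left(- \frac{1}{323159}\right) = \frac{181838864303}{140310467256}$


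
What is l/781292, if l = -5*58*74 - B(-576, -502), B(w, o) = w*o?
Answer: -77653/195323 ≈ -0.39756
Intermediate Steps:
B(w, o) = o*w
l = -310612 (l = -5*58*74 - (-502)*(-576) = -290*74 - 1*289152 = -21460 - 289152 = -310612)
l/781292 = -310612/781292 = -310612*1/781292 = -77653/195323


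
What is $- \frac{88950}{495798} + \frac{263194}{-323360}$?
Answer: $- \frac{13271160901}{13360103440} \approx -0.99334$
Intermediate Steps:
$- \frac{88950}{495798} + \frac{263194}{-323360} = \left(-88950\right) \frac{1}{495798} + 263194 \left(- \frac{1}{323360}\right) = - \frac{14825}{82633} - \frac{131597}{161680} = - \frac{13271160901}{13360103440}$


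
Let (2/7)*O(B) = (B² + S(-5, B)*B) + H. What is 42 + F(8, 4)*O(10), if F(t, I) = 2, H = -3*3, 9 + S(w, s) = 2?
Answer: 189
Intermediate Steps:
S(w, s) = -7 (S(w, s) = -9 + 2 = -7)
H = -9
O(B) = -63/2 - 49*B/2 + 7*B²/2 (O(B) = 7*((B² - 7*B) - 9)/2 = 7*(-9 + B² - 7*B)/2 = -63/2 - 49*B/2 + 7*B²/2)
42 + F(8, 4)*O(10) = 42 + 2*(-63/2 - 49/2*10 + (7/2)*10²) = 42 + 2*(-63/2 - 245 + (7/2)*100) = 42 + 2*(-63/2 - 245 + 350) = 42 + 2*(147/2) = 42 + 147 = 189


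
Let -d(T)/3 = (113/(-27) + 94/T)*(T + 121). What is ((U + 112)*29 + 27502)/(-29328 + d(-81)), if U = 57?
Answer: -124983/110648 ≈ -1.1296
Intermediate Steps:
d(T) = -3*(121 + T)*(-113/27 + 94/T) (d(T) = -3*(113/(-27) + 94/T)*(T + 121) = -3*(113*(-1/27) + 94/T)*(121 + T) = -3*(-113/27 + 94/T)*(121 + T) = -3*(121 + T)*(-113/27 + 94/T))
((U + 112)*29 + 27502)/(-29328 + d(-81)) = ((57 + 112)*29 + 27502)/(-29328 + (1/9)*(-307098 - 81*(11135 + 113*(-81)))/(-81)) = (169*29 + 27502)/(-29328 + (1/9)*(-1/81)*(-307098 - 81*(11135 - 9153))) = (4901 + 27502)/(-29328 + (1/9)*(-1/81)*(-307098 - 81*1982)) = 32403/(-29328 + (1/9)*(-1/81)*(-307098 - 160542)) = 32403/(-29328 + (1/9)*(-1/81)*(-467640)) = 32403/(-29328 + 17320/27) = 32403/(-774536/27) = 32403*(-27/774536) = -124983/110648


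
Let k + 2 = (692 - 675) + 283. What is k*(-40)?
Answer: -11920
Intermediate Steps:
k = 298 (k = -2 + ((692 - 675) + 283) = -2 + (17 + 283) = -2 + 300 = 298)
k*(-40) = 298*(-40) = -11920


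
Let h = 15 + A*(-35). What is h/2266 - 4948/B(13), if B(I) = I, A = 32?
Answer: -11226533/29458 ≈ -381.10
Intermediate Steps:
h = -1105 (h = 15 + 32*(-35) = 15 - 1120 = -1105)
h/2266 - 4948/B(13) = -1105/2266 - 4948/13 = -11226533/29458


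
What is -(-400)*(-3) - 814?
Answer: -2014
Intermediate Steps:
-(-400)*(-3) - 814 = -5*240 - 814 = -1200 - 814 = -2014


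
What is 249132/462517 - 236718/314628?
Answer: -5183699385/24253466446 ≈ -0.21373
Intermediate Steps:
249132/462517 - 236718/314628 = 249132*(1/462517) - 236718*1/314628 = 249132/462517 - 39453/52438 = -5183699385/24253466446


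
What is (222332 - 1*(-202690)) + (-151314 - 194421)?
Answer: 79287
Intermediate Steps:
(222332 - 1*(-202690)) + (-151314 - 194421) = (222332 + 202690) - 345735 = 425022 - 345735 = 79287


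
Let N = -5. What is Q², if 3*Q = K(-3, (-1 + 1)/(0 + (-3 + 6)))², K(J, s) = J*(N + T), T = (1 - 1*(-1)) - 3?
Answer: 11664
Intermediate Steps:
T = -1 (T = (1 + 1) - 3 = 2 - 3 = -1)
K(J, s) = -6*J (K(J, s) = J*(-5 - 1) = J*(-6) = -6*J)
Q = 108 (Q = (-6*(-3))²/3 = (⅓)*18² = (⅓)*324 = 108)
Q² = 108² = 11664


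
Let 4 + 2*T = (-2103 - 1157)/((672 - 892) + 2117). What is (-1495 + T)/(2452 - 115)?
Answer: -2841439/4433289 ≈ -0.64093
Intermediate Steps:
T = -5424/1897 (T = -2 + ((-2103 - 1157)/((672 - 892) + 2117))/2 = -2 + (-3260/(-220 + 2117))/2 = -2 + (-3260/1897)/2 = -2 + (-3260*1/1897)/2 = -2 + (½)*(-3260/1897) = -2 - 1630/1897 = -5424/1897 ≈ -2.8593)
(-1495 + T)/(2452 - 115) = (-1495 - 5424/1897)/(2452 - 115) = -2841439/1897/2337 = -2841439/1897*1/2337 = -2841439/4433289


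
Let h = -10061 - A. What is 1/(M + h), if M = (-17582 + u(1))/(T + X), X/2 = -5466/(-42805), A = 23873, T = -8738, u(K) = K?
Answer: -374019158/12691213552867 ≈ -2.9471e-5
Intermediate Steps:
X = 10932/42805 (X = 2*(-5466/(-42805)) = 2*(-5466*(-1/42805)) = 2*(5466/42805) = 10932/42805 ≈ 0.25539)
M = 752554705/374019158 (M = (-17582 + 1)/(-8738 + 10932/42805) = -17581/(-374019158/42805) = -17581*(-42805/374019158) = 752554705/374019158 ≈ 2.0121)
h = -33934 (h = -10061 - 1*23873 = -10061 - 23873 = -33934)
1/(M + h) = 1/(752554705/374019158 - 33934) = 1/(-12691213552867/374019158) = -374019158/12691213552867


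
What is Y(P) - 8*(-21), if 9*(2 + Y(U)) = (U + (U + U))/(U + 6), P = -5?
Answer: 493/3 ≈ 164.33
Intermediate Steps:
Y(U) = -2 + U/(3*(6 + U)) (Y(U) = -2 + ((U + (U + U))/(U + 6))/9 = -2 + ((U + 2*U)/(6 + U))/9 = -2 + ((3*U)/(6 + U))/9 = -2 + (3*U/(6 + U))/9 = -2 + U/(3*(6 + U)))
Y(P) - 8*(-21) = (-36 - 5*(-5))/(3*(6 - 5)) - 8*(-21) = (1/3)*(-36 + 25)/1 + 168 = (1/3)*1*(-11) + 168 = -11/3 + 168 = 493/3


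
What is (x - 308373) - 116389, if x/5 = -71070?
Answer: -780112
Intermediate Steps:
x = -355350 (x = 5*(-71070) = -355350)
(x - 308373) - 116389 = (-355350 - 308373) - 116389 = -663723 - 116389 = -780112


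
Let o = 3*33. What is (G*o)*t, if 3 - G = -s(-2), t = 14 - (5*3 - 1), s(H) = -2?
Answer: 0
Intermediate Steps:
o = 99
t = 0 (t = 14 - (15 - 1) = 14 - 1*14 = 14 - 14 = 0)
G = 1 (G = 3 - (-1)*(-2) = 3 - 1*2 = 3 - 2 = 1)
(G*o)*t = (1*99)*0 = 99*0 = 0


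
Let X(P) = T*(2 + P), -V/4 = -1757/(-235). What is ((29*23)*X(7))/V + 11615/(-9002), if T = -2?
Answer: 64583425/161393 ≈ 400.16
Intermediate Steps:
V = -7028/235 (V = -(-7028)/(-235) = -(-7028)*(-1)/235 = -4*1757/235 = -7028/235 ≈ -29.906)
X(P) = -4 - 2*P (X(P) = -2*(2 + P) = -4 - 2*P)
((29*23)*X(7))/V + 11615/(-9002) = ((29*23)*(-4 - 2*7))/(-7028/235) + 11615/(-9002) = (667*(-4 - 14))*(-235/7028) + 11615*(-1/9002) = (667*(-18))*(-235/7028) - 11615/9002 = -12006*(-235/7028) - 11615/9002 = 1410705/3514 - 11615/9002 = 64583425/161393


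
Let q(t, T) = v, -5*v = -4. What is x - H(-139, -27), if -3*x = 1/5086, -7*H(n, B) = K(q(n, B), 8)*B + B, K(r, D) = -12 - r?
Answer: 24305959/534030 ≈ 45.514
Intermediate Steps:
v = 4/5 (v = -1/5*(-4) = 4/5 ≈ 0.80000)
q(t, T) = 4/5
H(n, B) = 59*B/35 (H(n, B) = -((-12 - 1*4/5)*B + B)/7 = -((-12 - 4/5)*B + B)/7 = -(-64*B/5 + B)/7 = -(-59)*B/35 = 59*B/35)
x = -1/15258 (x = -1/3/5086 = -1/3*1/5086 = -1/15258 ≈ -6.5539e-5)
x - H(-139, -27) = -1/15258 - 59*(-27)/35 = -1/15258 - 1*(-1593/35) = -1/15258 + 1593/35 = 24305959/534030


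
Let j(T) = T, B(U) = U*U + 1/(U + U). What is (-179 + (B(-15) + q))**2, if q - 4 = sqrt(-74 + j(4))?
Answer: 2184001/900 + 1499*I*sqrt(70)/15 ≈ 2426.7 + 836.1*I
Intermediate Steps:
B(U) = U**2 + 1/(2*U)
q = 4 + I*sqrt(70) (q = 4 + sqrt(-74 + 4) = 4 + sqrt(-70) = 4 + I*sqrt(70) ≈ 4.0 + 8.3666*I)
(-179 + (B(-15) + q))**2 = (-179 + ((1/2 + (-15)**3)/(-15) + (4 + I*sqrt(70))))**2 = (-179 + (-(1/2 - 3375)/15 + (4 + I*sqrt(70))))**2 = (-179 + (-1/15*(-6749/2) + (4 + I*sqrt(70))))**2 = (-179 + (6749/30 + (4 + I*sqrt(70))))**2 = (-179 + (6869/30 + I*sqrt(70)))**2 = (1499/30 + I*sqrt(70))**2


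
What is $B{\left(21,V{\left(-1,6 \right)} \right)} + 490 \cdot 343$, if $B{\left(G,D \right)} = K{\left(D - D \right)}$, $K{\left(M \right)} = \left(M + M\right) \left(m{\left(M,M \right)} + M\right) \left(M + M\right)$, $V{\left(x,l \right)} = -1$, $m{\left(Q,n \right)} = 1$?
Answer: $168070$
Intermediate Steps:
$K{\left(M \right)} = 4 M^{2} \left(1 + M\right)$ ($K{\left(M \right)} = \left(M + M\right) \left(1 + M\right) \left(M + M\right) = 2 M \left(1 + M\right) 2 M = 4 M^{2} \left(1 + M\right)$)
$B{\left(G,D \right)} = 0$ ($B{\left(G,D \right)} = 4 \left(D - D\right)^{2} \left(1 + \left(D - D\right)\right) = 4 \cdot 0^{2} \left(1 + 0\right) = 4 \cdot 0 \cdot 1 = 0$)
$B{\left(21,V{\left(-1,6 \right)} \right)} + 490 \cdot 343 = 0 + 490 \cdot 343 = 0 + 168070 = 168070$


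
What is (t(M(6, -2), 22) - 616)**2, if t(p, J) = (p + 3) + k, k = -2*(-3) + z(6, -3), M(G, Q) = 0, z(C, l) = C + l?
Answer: 364816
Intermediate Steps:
k = 9 (k = -2*(-3) + (6 - 3) = 6 + 3 = 9)
t(p, J) = 12 + p (t(p, J) = (p + 3) + 9 = (3 + p) + 9 = 12 + p)
(t(M(6, -2), 22) - 616)**2 = ((12 + 0) - 616)**2 = (12 - 616)**2 = (-604)**2 = 364816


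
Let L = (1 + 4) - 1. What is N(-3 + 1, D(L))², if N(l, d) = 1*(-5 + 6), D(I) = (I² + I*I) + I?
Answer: 1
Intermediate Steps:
L = 4 (L = 5 - 1 = 4)
D(I) = I + 2*I² (D(I) = (I² + I²) + I = 2*I² + I = I + 2*I²)
N(l, d) = 1 (N(l, d) = 1*1 = 1)
N(-3 + 1, D(L))² = 1² = 1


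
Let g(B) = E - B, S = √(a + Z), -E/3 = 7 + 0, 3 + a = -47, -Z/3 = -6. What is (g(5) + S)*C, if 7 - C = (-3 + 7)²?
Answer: 234 - 36*I*√2 ≈ 234.0 - 50.912*I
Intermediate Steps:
Z = 18 (Z = -3*(-6) = 18)
a = -50 (a = -3 - 47 = -50)
C = -9 (C = 7 - (-3 + 7)² = 7 - 1*4² = 7 - 1*16 = 7 - 16 = -9)
E = -21 (E = -3*(7 + 0) = -3*7 = -21)
S = 4*I*√2 (S = √(-50 + 18) = √(-32) = 4*I*√2 ≈ 5.6569*I)
g(B) = -21 - B
(g(5) + S)*C = ((-21 - 1*5) + 4*I*√2)*(-9) = ((-21 - 5) + 4*I*√2)*(-9) = (-26 + 4*I*√2)*(-9) = 234 - 36*I*√2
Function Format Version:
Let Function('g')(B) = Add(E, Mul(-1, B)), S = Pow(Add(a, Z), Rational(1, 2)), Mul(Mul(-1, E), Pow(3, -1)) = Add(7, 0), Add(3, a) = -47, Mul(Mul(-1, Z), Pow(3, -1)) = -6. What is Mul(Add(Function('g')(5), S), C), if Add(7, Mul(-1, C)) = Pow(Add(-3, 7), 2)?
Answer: Add(234, Mul(-36, I, Pow(2, Rational(1, 2)))) ≈ Add(234.00, Mul(-50.912, I))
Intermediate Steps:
Z = 18 (Z = Mul(-3, -6) = 18)
a = -50 (a = Add(-3, -47) = -50)
C = -9 (C = Add(7, Mul(-1, Pow(Add(-3, 7), 2))) = Add(7, Mul(-1, Pow(4, 2))) = Add(7, Mul(-1, 16)) = Add(7, -16) = -9)
E = -21 (E = Mul(-3, Add(7, 0)) = Mul(-3, 7) = -21)
S = Mul(4, I, Pow(2, Rational(1, 2))) (S = Pow(Add(-50, 18), Rational(1, 2)) = Pow(-32, Rational(1, 2)) = Mul(4, I, Pow(2, Rational(1, 2))) ≈ Mul(5.6569, I))
Function('g')(B) = Add(-21, Mul(-1, B))
Mul(Add(Function('g')(5), S), C) = Mul(Add(Add(-21, Mul(-1, 5)), Mul(4, I, Pow(2, Rational(1, 2)))), -9) = Mul(Add(Add(-21, -5), Mul(4, I, Pow(2, Rational(1, 2)))), -9) = Mul(Add(-26, Mul(4, I, Pow(2, Rational(1, 2)))), -9) = Add(234, Mul(-36, I, Pow(2, Rational(1, 2))))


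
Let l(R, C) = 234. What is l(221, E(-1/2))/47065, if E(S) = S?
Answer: 234/47065 ≈ 0.0049718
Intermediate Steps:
l(221, E(-1/2))/47065 = 234/47065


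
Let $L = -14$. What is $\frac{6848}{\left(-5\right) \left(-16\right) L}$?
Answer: $- \frac{214}{35} \approx -6.1143$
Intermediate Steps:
$\frac{6848}{\left(-5\right) \left(-16\right) L} = \frac{6848}{\left(-5\right) \left(-16\right) \left(-14\right)} = \frac{6848}{80 \left(-14\right)} = \frac{6848}{-1120} = 6848 \left(- \frac{1}{1120}\right) = - \frac{214}{35}$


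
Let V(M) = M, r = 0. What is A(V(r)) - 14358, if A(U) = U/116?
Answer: -14358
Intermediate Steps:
A(U) = U/116 (A(U) = U*(1/116) = U/116)
A(V(r)) - 14358 = (1/116)*0 - 14358 = 0 - 14358 = -14358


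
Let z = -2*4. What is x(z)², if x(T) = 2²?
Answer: 16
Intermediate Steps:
z = -8
x(T) = 4
x(z)² = 4² = 16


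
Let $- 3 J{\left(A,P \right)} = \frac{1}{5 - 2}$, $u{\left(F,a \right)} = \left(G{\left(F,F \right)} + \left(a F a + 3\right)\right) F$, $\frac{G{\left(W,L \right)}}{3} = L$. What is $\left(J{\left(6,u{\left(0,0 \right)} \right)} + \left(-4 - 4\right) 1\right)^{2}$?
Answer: $\frac{5329}{81} \approx 65.79$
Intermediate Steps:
$G{\left(W,L \right)} = 3 L$
$u{\left(F,a \right)} = F \left(3 + 3 F + F a^{2}\right)$ ($u{\left(F,a \right)} = \left(3 F + \left(a F a + 3\right)\right) F = \left(3 F + \left(F a a + 3\right)\right) F = \left(3 F + \left(F a^{2} + 3\right)\right) F = \left(3 F + \left(3 + F a^{2}\right)\right) F = \left(3 + 3 F + F a^{2}\right) F = F \left(3 + 3 F + F a^{2}\right)$)
$J{\left(A,P \right)} = - \frac{1}{9}$ ($J{\left(A,P \right)} = - \frac{1}{3 \left(5 - 2\right)} = - \frac{1}{3 \cdot 3} = \left(- \frac{1}{3}\right) \frac{1}{3} = - \frac{1}{9}$)
$\left(J{\left(6,u{\left(0,0 \right)} \right)} + \left(-4 - 4\right) 1\right)^{2} = \left(- \frac{1}{9} + \left(-4 - 4\right) 1\right)^{2} = \left(- \frac{1}{9} - 8\right)^{2} = \left(- \frac{73}{9}\right)^{2} = \frac{5329}{81}$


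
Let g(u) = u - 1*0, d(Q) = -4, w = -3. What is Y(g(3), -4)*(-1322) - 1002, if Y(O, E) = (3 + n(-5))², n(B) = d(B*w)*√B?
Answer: 92860 + 31728*I*√5 ≈ 92860.0 + 70946.0*I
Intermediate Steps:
n(B) = -4*√B
g(u) = u (g(u) = u + 0 = u)
Y(O, E) = (3 - 4*I*√5)²
Y(g(3), -4)*(-1322) - 1002 = (3 - 4*I*√5)²*(-1322) - 1002 = -1322*(3 - 4*I*√5)² - 1002 = -1002 - 1322*(3 - 4*I*√5)²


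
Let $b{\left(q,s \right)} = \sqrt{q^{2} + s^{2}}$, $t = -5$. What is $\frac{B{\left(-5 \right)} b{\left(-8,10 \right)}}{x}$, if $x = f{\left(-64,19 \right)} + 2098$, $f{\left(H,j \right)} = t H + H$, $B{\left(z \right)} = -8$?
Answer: $- \frac{8 \sqrt{41}}{1177} \approx -0.043522$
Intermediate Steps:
$f{\left(H,j \right)} = - 4 H$ ($f{\left(H,j \right)} = - 5 H + H = - 4 H$)
$x = 2354$ ($x = \left(-4\right) \left(-64\right) + 2098 = 256 + 2098 = 2354$)
$\frac{B{\left(-5 \right)} b{\left(-8,10 \right)}}{x} = \frac{\left(-8\right) \sqrt{\left(-8\right)^{2} + 10^{2}}}{2354} = - 8 \sqrt{64 + 100} \cdot \frac{1}{2354} = - 8 \sqrt{164} \cdot \frac{1}{2354} = - 8 \cdot 2 \sqrt{41} \cdot \frac{1}{2354} = - 16 \sqrt{41} \cdot \frac{1}{2354} = - \frac{8 \sqrt{41}}{1177}$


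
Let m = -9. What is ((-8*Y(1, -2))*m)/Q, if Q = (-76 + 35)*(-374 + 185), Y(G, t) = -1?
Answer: -8/861 ≈ -0.0092915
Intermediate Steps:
Q = 7749 (Q = -41*(-189) = 7749)
((-8*Y(1, -2))*m)/Q = (-8*(-1)*(-9))/7749 = (8*(-9))*(1/7749) = -72*1/7749 = -8/861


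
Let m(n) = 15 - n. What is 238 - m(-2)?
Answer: 221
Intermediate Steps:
238 - m(-2) = 238 - (15 - 1*(-2)) = 238 - (15 + 2) = 238 - 1*17 = 238 - 17 = 221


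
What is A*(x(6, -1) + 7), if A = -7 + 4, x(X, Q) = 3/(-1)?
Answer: -12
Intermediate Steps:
x(X, Q) = -3 (x(X, Q) = 3*(-1) = -3)
A = -3
A*(x(6, -1) + 7) = -3*(-3 + 7) = -3*4 = -12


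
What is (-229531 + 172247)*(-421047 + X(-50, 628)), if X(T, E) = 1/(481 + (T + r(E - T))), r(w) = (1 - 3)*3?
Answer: 10250683890616/425 ≈ 2.4119e+10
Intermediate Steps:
r(w) = -6 (r(w) = -2*3 = -6)
X(T, E) = 1/(475 + T) (X(T, E) = 1/(481 + (T - 6)) = 1/(481 + (-6 + T)) = 1/(475 + T))
(-229531 + 172247)*(-421047 + X(-50, 628)) = (-229531 + 172247)*(-421047 + 1/(475 - 50)) = -57284*(-421047 + 1/425) = -57284*(-178944974/425) = 10250683890616/425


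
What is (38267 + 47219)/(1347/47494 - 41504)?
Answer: -4060072084/1971189629 ≈ -2.0597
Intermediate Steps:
(38267 + 47219)/(1347/47494 - 41504) = 85486/(1347*(1/47494) - 41504) = 85486/(1347/47494 - 41504) = 85486/(-1971189629/47494) = 85486*(-47494/1971189629) = -4060072084/1971189629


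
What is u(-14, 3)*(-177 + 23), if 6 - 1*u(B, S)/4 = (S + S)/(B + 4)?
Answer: -20328/5 ≈ -4065.6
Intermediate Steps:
u(B, S) = 24 - 8*S/(4 + B) (u(B, S) = 24 - 4*(S + S)/(B + 4) = 24 - 4*2*S/(4 + B) = 24 - 8*S/(4 + B))
u(-14, 3)*(-177 + 23) = (8*(12 - 1*3 + 3*(-14))/(4 - 14))*(-177 + 23) = (8*(12 - 3 - 42)/(-10))*(-154) = (8*(-1/10)*(-33))*(-154) = (132/5)*(-154) = -20328/5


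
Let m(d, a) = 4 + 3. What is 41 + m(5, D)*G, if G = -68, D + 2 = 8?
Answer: -435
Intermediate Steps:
D = 6 (D = -2 + 8 = 6)
m(d, a) = 7
41 + m(5, D)*G = 41 + 7*(-68) = 41 - 476 = -435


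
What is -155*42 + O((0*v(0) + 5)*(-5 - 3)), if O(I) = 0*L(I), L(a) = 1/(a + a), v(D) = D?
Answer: -6510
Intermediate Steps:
L(a) = 1/(2*a)
O(I) = 0 (O(I) = 0*(1/(2*I)) = 0)
-155*42 + O((0*v(0) + 5)*(-5 - 3)) = -155*42 + 0 = -6510 + 0 = -6510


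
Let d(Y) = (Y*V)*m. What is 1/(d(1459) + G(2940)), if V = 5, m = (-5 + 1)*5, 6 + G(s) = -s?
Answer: -1/148846 ≈ -6.7184e-6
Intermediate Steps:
G(s) = -6 - s
m = -20 (m = -4*5 = -20)
d(Y) = -100*Y (d(Y) = (Y*5)*(-20) = (5*Y)*(-20) = -100*Y)
1/(d(1459) + G(2940)) = 1/(-100*1459 + (-6 - 1*2940)) = 1/(-145900 + (-6 - 2940)) = 1/(-145900 - 2946) = 1/(-148846) = -1/148846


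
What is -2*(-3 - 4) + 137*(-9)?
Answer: -1219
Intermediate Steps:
-2*(-3 - 4) + 137*(-9) = -2*(-7) - 1233 = 14 - 1233 = -1219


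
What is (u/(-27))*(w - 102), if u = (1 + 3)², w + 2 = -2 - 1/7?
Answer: 11888/189 ≈ 62.899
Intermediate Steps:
w = -29/7 (w = -2 + (-2 - 1/7) = -2 + (-2 - 1*⅐) = -2 + (-2 - ⅐) = -2 - 15/7 = -29/7 ≈ -4.1429)
u = 16 (u = 4² = 16)
(u/(-27))*(w - 102) = (16/(-27))*(-29/7 - 102) = (16*(-1/27))*(-743/7) = -16/27*(-743/7) = 11888/189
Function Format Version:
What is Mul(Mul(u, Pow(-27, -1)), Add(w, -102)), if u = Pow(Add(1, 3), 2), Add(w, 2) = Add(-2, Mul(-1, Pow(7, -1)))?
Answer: Rational(11888, 189) ≈ 62.899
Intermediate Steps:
w = Rational(-29, 7) (w = Add(-2, Add(-2, Mul(-1, Pow(7, -1)))) = Add(-2, Add(-2, Mul(-1, Rational(1, 7)))) = Add(-2, Add(-2, Rational(-1, 7))) = Add(-2, Rational(-15, 7)) = Rational(-29, 7) ≈ -4.1429)
u = 16 (u = Pow(4, 2) = 16)
Mul(Mul(u, Pow(-27, -1)), Add(w, -102)) = Mul(Mul(16, Pow(-27, -1)), Add(Rational(-29, 7), -102)) = Mul(Mul(16, Rational(-1, 27)), Rational(-743, 7)) = Mul(Rational(-16, 27), Rational(-743, 7)) = Rational(11888, 189)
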